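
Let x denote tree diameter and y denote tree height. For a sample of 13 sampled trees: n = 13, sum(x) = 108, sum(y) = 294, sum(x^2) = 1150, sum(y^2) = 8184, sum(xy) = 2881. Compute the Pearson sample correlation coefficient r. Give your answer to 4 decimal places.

0.7040

Numerator: nΣxy − (Σx)(Σy) = 13·2881 − (108)(294) = 5701
Denominator: √[(nΣx²−(Σx)²)(nΣy²−(Σy)²)]
  nΣx²−(Σx)² = 13·1150 − 11664 = 3286;  nΣy²−(Σy)² = 13·8184 − 86436 = 19956
  √(3286·19956) = √65575416 = 8097.8649
r = 5701 / 8097.8649 = 0.7040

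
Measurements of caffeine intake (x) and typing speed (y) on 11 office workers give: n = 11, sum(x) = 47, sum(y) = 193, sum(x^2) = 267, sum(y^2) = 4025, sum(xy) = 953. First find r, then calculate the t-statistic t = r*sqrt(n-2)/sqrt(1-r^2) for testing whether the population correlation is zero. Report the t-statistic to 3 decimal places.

2.398

Numerator: nΣxy − (Σx)(Σy) = 11·953 − (47)(193) = 1412
Denominator: √[(nΣx²−(Σx)²)(nΣy²−(Σy)²)]
  nΣx²−(Σx)² = 11·267 − 2209 = 728;  nΣy²−(Σy)² = 11·4025 − 37249 = 7026
  √(728·7026) = √5114928 = 2261.6207
r = 1412 / 2261.6207 = 0.6243
t = r·√(n−2)/√(1−r²) = 0.6243·√9 / √(1−0.389750) = 1.872900 / 0.781185 = 2.398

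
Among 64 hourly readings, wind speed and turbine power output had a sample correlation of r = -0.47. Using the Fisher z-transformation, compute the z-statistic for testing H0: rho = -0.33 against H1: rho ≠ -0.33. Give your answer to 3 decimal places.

Fisher z: atanh(-0.47) = -0.510070, atanh(-0.33) = -0.342828
z = (z_r − z_0)·√(n−3) = (-0.510070 − (-0.342828))·√61 = -0.167242 · 7.810250 = -1.306

-1.306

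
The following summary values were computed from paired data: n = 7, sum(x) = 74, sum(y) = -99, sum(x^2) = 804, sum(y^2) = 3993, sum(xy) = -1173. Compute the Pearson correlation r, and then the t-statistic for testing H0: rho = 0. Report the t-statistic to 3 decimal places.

Numerator: nΣxy − (Σx)(Σy) = 7·(-1173) − (74)(-99) = -885
Denominator: √[(nΣx²−(Σx)²)(nΣy²−(Σy)²)]
  nΣx²−(Σx)² = 7·804 − 5476 = 152;  nΣy²−(Σy)² = 7·3993 − 9801 = 18150
  √(152·18150) = √2758800 = 1660.9636
r = -885 / 1660.9636 = -0.5328
t = r·√(n−2)/√(1−r²) = -0.5328·√5 / √(1−0.283876) = -1.191377 / 0.846241 = -1.408

-1.408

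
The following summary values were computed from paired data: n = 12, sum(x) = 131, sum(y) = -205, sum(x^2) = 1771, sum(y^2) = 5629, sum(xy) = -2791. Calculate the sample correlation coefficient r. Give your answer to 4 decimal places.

-0.6495

Numerator: nΣxy − (Σx)(Σy) = 12·(-2791) − (131)(-205) = -6637
Denominator: √[(nΣx²−(Σx)²)(nΣy²−(Σy)²)]
  nΣx²−(Σx)² = 12·1771 − 17161 = 4091;  nΣy²−(Σy)² = 12·5629 − 42025 = 25523
  √(4091·25523) = √104414593 = 10218.3459
r = -6637 / 10218.3459 = -0.6495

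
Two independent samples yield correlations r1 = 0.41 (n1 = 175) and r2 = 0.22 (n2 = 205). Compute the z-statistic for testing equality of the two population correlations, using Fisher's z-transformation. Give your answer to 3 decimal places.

z1 = atanh(0.41) = 0.435611,  z2 = atanh(0.22) = 0.223656
SE = √(1/(n1−3) + 1/(n2−3)) = √(1/172 + 1/202) = √(0.0058140 + 0.0049505) = √0.0107645 = 0.103752
z = (z1 − z2)/SE = (0.435611 − 0.223656) / 0.103752 = 0.211955 / 0.103752 = 2.043

2.043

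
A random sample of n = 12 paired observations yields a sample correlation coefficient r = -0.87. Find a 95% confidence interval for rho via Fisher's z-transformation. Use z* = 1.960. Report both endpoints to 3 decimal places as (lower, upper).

z_r = atanh(-0.87) = -1.333080;  SE = 1/√(n−3) = 1/√9 = 0.333333
z-limits: -1.333080 ± 1.960·0.333333 = -1.333080 ± 0.653333 = [-1.986413, -0.679747]
ρ-limits: (tanh -1.986413, tanh -0.679747) = (-0.963, -0.591)

(-0.963, -0.591)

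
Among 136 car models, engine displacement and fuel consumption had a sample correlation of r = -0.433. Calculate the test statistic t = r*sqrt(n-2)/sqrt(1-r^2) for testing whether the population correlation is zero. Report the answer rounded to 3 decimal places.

1 − r² = 1 − 0.187489 = 0.812511;  √(1−r²) = 0.901394
√(n−2) = √134 = 11.575837
t = r·√(n−2)/√(1−r²) = -0.433 · 11.575837 / 0.901394 = -5.561

-5.561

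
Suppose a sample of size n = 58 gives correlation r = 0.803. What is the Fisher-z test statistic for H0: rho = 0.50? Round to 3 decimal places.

Fisher z: atanh(0.803) = 1.107002, atanh(0.50) = 0.549306
z = (z_r − z_0)·√(n−3) = (1.107002 − 0.549306)·√55 = 0.557696 · 7.416198 = 4.136

4.136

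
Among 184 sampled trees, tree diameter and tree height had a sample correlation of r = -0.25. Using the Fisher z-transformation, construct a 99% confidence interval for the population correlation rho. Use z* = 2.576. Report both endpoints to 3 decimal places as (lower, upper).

(-0.419, -0.064)

z_r = atanh(-0.25) = -0.255413;  SE = 1/√(n−3) = 1/√181 = 0.074329
z-limits: -0.255413 ± 2.576·0.074329 = -0.255413 ± 0.191472 = [-0.446885, -0.063941]
ρ-limits: (tanh -0.446885, tanh -0.063941) = (-0.419, -0.064)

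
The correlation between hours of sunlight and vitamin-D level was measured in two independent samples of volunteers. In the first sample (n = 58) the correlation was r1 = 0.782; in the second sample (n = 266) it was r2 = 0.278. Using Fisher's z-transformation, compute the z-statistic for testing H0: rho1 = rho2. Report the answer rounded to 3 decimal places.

z1 = atanh(0.782) = 1.050498,  z2 = atanh(0.278) = 0.285513
SE = √(1/(n1−3) + 1/(n2−3)) = √(1/55 + 1/263) = √(0.0181818 + 0.0038023) = √0.0219841 = 0.148270
z = (z1 − z2)/SE = (1.050498 − 0.285513) / 0.148270 = 0.764985 / 0.148270 = 5.159

5.159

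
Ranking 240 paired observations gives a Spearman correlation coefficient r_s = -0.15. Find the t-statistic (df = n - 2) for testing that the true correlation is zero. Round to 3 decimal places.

-2.341

t = r_s·√(n−2) / √(1−r_s²) with r_s = -0.15, n = 240
  = -0.15·√238 / √(1 − 0.0225)
  = -0.15·15.427249 / 0.988686
  = -2.314087 / 0.988686 = -2.341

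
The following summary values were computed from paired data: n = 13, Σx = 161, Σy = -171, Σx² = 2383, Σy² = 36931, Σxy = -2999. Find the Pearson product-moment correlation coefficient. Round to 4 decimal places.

-0.2399

Numerator: nΣxy − (Σx)(Σy) = 13·(-2999) − (161)(-171) = -11456
Denominator: √[(nΣx²−(Σx)²)(nΣy²−(Σy)²)]
  nΣx²−(Σx)² = 13·2383 − 25921 = 5058;  nΣy²−(Σy)² = 13·36931 − 29241 = 450862
  √(5058·450862) = √2280459996 = 47754.1621
r = -11456 / 47754.1621 = -0.2399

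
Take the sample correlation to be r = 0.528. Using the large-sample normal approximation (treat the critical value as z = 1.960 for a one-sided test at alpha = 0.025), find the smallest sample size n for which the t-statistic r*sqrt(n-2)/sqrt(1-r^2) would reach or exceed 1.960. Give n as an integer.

Need r·√(n−2)/√(1−r²) ≥ 1.960
√(n−2) ≥ 1.960·√(1−0.278784) / 0.528 = 1.960·0.849244 / 0.528 = 3.1525
n−2 ≥ 9.9383  ⇒  n ≥ 11.9383
Smallest integer n = 12

12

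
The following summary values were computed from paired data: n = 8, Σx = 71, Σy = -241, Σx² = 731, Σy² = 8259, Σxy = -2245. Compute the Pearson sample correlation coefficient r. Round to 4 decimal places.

-0.3343

S_xy = nΣxy − ΣxΣy = 8·(-2245) − 71·(-241) = -17960 − (-17111) = -849
S_xx = nΣx² − (Σx)² = 8·731 − 71² = 5848 − 5041 = 807
S_yy = nΣy² − (Σy)² = 8·8259 − (-241)² = 66072 − 58081 = 7991
r = S_xy / √(S_xx·S_yy) = -849 / √(807·7991) = -849 / √6448737 = -849 / 2539.4364 = -0.3343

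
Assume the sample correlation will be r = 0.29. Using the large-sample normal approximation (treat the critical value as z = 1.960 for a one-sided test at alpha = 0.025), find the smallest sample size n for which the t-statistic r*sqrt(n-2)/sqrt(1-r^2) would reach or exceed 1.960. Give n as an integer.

44

Need r·√(n−2)/√(1−r²) ≥ 1.960
√(n−2) ≥ 1.960·√(1−0.0841) / 0.29 = 1.960·0.957027 / 0.29 = 6.4682
n−2 ≥ 41.8376  ⇒  n ≥ 43.8376
Smallest integer n = 44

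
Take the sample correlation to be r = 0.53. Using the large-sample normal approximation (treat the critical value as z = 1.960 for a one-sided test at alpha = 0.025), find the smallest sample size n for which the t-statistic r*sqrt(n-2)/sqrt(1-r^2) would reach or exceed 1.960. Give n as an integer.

Need r·√(n−2)/√(1−r²) ≥ 1.960
√(n−2) ≥ 1.960·√(1−0.2809) / 0.53 = 1.960·0.847998 / 0.53 = 3.1360
n−2 ≥ 9.8345  ⇒  n ≥ 11.8345
Smallest integer n = 12

12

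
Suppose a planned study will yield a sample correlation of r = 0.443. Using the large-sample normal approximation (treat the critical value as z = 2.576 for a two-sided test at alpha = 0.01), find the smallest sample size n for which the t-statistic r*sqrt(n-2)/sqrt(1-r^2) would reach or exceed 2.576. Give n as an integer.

30

Need r·√(n−2)/√(1−r²) ≥ 2.576
√(n−2) ≥ 2.576·√(1−0.196249) / 0.443 = 2.576·0.896522 / 0.443 = 5.2132
n−2 ≥ 27.1775  ⇒  n ≥ 29.1775
Smallest integer n = 30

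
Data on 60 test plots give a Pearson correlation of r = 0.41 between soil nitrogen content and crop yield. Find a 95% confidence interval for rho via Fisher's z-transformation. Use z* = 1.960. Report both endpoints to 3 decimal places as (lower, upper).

z_r = atanh(0.41) = 0.435611;  SE = 1/√(n−3) = 1/√57 = 0.132453
z-limits: 0.435611 ± 1.960·0.132453 = 0.435611 ± 0.259608 = [0.176003, 0.695219]
ρ-limits: (tanh 0.176003, tanh 0.695219) = (0.174, 0.601)

(0.174, 0.601)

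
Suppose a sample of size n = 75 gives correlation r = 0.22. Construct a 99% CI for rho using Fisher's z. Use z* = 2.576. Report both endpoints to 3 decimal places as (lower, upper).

z_r = atanh(0.22) = 0.223656;  SE = 1/√(n−3) = 1/√72 = 0.117851
z-limits: 0.223656 ± 2.576·0.117851 = 0.223656 ± 0.303584 = [-0.079928, 0.527240]
ρ-limits: (tanh -0.079928, tanh 0.527240) = (-0.080, 0.483)

(-0.080, 0.483)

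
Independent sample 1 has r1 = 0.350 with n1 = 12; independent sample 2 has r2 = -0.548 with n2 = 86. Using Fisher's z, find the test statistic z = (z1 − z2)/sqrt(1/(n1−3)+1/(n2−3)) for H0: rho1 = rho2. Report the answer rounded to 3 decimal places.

z1 = atanh(0.350) = 0.365444,  z2 = atanh(-0.548) = -0.615518
SE = √(1/(n1−3) + 1/(n2−3)) = √(1/9 + 1/83) = √(0.1111111 + 0.0120482) = √0.1231593 = 0.350941
z = (z1 − z2)/SE = (0.365444 − (-0.615518)) / 0.350941 = 0.980962 / 0.350941 = 2.795

2.795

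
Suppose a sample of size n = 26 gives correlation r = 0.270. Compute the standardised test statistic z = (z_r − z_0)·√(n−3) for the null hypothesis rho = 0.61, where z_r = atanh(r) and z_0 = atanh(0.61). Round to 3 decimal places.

z_r = atanh(0.270) = 0.276864,  z_0 = atanh(0.61) = 0.708921
SE = 1/√(n−3) = 1/√23 = 0.208514
z = (z_r − z_0)/SE = (0.276864 − 0.708921) / 0.208514 = -0.432057 / 0.208514 = -2.072

-2.072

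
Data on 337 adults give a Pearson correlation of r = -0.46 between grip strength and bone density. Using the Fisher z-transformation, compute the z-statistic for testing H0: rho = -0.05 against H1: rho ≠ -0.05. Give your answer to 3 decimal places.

Fisher z: atanh(-0.46) = -0.497311, atanh(-0.05) = -0.050042
z = (z_r − z_0)·√(n−3) = (-0.497311 − (-0.050042))·√334 = -0.447269 · 18.275667 = -8.174

-8.174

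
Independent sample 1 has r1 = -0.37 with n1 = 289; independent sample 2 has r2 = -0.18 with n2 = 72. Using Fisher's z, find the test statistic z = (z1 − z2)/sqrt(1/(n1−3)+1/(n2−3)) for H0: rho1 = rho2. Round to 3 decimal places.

-1.539

Fisher z-transforms: z1 = atanh(-0.37) = -0.388423, z2 = atanh(-0.18) = -0.181983; difference d = -0.206440
Var(d) = 1/286 + 1/69 = 0.0034965 + 0.0144928 = 0.0179893
z = d/√Var(d) = -0.206440 / √0.0179893 = -0.206440 / 0.134124 = -1.539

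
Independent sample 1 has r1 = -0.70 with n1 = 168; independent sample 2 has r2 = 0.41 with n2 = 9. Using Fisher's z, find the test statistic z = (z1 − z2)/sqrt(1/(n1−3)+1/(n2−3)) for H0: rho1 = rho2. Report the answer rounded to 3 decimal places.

z1 = atanh(-0.70) = -0.867301,  z2 = atanh(0.41) = 0.435611
SE = √(1/(n1−3) + 1/(n2−3)) = √(1/165 + 1/6) = √(0.0060606 + 0.1666667) = √0.1727273 = 0.415605
z = (z1 − z2)/SE = (-0.867301 − 0.435611) / 0.415605 = -1.302912 / 0.415605 = -3.135

-3.135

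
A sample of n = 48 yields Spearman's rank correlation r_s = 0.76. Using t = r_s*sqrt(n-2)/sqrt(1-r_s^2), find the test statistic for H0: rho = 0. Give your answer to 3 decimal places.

1 − r_s² = 1 − 0.5776 = 0.4224;  √(1−r_s²) = 0.649923
√(n−2) = √46 = 6.782330
t = r_s·√(n−2)/√(1−r_s²) = 0.76 · 6.782330 / 0.649923 = 7.931

7.931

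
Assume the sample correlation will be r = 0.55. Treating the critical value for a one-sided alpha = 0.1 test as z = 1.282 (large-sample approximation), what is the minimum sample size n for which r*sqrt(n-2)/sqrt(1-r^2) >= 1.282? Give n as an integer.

r√(n−2)/√(1−r²) ≥ 1.282  ⇔  n−2 ≥ (1.282)²·(1−r²)/r²
(1−r²)/r² = (1−0.3025)/0.3025 = 2.3058
n ≥ 2 + 1.643524·2.3058 = 2 + 3.7896 = 5.7896
⌈5.7896⌉ = 6

6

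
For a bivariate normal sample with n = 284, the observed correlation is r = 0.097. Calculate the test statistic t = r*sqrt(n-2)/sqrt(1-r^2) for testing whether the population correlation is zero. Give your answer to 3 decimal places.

1.637

t = r·√(n−2) / √(1−r²) with r = 0.097, n = 284
  = 0.097·√282 / √(1 − 0.009409)
  = 0.097·16.792856 / 0.995284
  = 1.628907 / 0.995284 = 1.637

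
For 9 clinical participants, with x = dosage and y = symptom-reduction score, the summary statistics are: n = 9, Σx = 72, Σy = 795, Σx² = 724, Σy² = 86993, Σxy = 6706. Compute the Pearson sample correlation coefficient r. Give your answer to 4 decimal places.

0.2196

Numerator: nΣxy − (Σx)(Σy) = 9·6706 − (72)(795) = 3114
Denominator: √[(nΣx²−(Σx)²)(nΣy²−(Σy)²)]
  nΣx²−(Σx)² = 9·724 − 5184 = 1332;  nΣy²−(Σy)² = 9·86993 − 632025 = 150912
  √(1332·150912) = √201014784 = 14177.9683
r = 3114 / 14177.9683 = 0.2196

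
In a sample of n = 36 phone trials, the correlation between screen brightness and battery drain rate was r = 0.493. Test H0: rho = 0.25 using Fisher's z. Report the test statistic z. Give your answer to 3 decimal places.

z_r = atanh(0.493) = 0.540016,  z_0 = atanh(0.25) = 0.255413
SE = 1/√(n−3) = 1/√33 = 0.174078
z = (z_r − z_0)/SE = (0.540016 − 0.255413) / 0.174078 = 0.284603 / 0.174078 = 1.635

1.635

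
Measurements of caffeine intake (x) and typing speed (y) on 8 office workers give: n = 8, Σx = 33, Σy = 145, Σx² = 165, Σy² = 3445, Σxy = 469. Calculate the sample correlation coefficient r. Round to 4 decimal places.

S_xy = nΣxy − ΣxΣy = 8·469 − 33·145 = 3752 − 4785 = -1033
S_xx = nΣx² − (Σx)² = 8·165 − 33² = 1320 − 1089 = 231
S_yy = nΣy² − (Σy)² = 8·3445 − 145² = 27560 − 21025 = 6535
r = S_xy / √(S_xx·S_yy) = -1033 / √(231·6535) = -1033 / √1509585 = -1033 / 1228.6517 = -0.8408

-0.8408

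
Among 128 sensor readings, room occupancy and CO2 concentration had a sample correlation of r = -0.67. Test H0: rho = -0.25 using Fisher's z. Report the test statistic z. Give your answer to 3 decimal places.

-6.209

z_r = atanh(-0.67) = -0.810743,  z_0 = atanh(-0.25) = -0.255413
SE = 1/√(n−3) = 1/√125 = 0.089443
z = (z_r − z_0)/SE = (-0.810743 − (-0.255413)) / 0.089443 = -0.555330 / 0.089443 = -6.209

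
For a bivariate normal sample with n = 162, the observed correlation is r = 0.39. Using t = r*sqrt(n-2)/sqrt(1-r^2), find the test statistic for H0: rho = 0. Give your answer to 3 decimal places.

5.357

t = r·√(n−2) / √(1−r²) with r = 0.39, n = 162
  = 0.39·√160 / √(1 − 0.1521)
  = 0.39·12.649111 / 0.920815
  = 4.933153 / 0.920815 = 5.357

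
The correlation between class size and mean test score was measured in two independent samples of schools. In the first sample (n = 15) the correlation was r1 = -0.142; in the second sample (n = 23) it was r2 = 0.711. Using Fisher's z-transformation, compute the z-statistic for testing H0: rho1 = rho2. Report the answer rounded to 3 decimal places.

-2.827

z1 = atanh(-0.142) = -0.142966,  z2 = atanh(0.711) = 0.889203
SE = √(1/(n1−3) + 1/(n2−3)) = √(1/12 + 1/20) = √(0.0833333 + 0.0500000) = √0.1333333 = 0.365148
z = (z1 − z2)/SE = (-0.142966 − 0.889203) / 0.365148 = -1.032169 / 0.365148 = -2.827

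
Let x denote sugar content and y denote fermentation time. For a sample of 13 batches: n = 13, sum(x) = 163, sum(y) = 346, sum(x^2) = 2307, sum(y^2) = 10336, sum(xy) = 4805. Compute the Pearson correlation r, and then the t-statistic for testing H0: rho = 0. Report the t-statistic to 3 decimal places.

S_xy = nΣxy − ΣxΣy = 13·4805 − 163·346 = 62465 − 56398 = 6067
S_xx = nΣx² − (Σx)² = 13·2307 − 163² = 29991 − 26569 = 3422
S_yy = nΣy² − (Σy)² = 13·10336 − 346² = 134368 − 119716 = 14652
r = S_xy / √(S_xx·S_yy) = 6067 / √(3422·14652) = 6067 / √50139144 = 6067 / 7080.8999 = 0.8568
t = r·√(n−2)/√(1−r²) = 0.8568·√11 / √(1−0.734106) = 2.841684 / 0.515649 = 5.511

5.511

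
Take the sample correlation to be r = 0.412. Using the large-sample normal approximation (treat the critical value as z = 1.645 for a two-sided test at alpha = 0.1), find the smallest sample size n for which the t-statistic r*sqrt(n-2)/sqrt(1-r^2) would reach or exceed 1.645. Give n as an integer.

r√(n−2)/√(1−r²) ≥ 1.645  ⇔  n−2 ≥ (1.645)²·(1−r²)/r²
(1−r²)/r² = (1−0.169744)/0.169744 = 4.8912
n ≥ 2 + 2.706025·4.8912 = 2 + 13.2357 = 15.2357
⌈15.2357⌉ = 16

16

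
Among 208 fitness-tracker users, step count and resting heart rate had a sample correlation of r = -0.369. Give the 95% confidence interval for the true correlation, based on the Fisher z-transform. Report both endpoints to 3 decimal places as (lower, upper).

z_r = atanh(-0.369) = -0.387265;  SE = 1/√(n−3) = 1/√205 = 0.069843
z-limits: -0.387265 ± 1.960·0.069843 = -0.387265 ± 0.136892 = [-0.524157, -0.250373]
ρ-limits: (tanh -0.524157, tanh -0.250373) = (-0.481, -0.245)

(-0.481, -0.245)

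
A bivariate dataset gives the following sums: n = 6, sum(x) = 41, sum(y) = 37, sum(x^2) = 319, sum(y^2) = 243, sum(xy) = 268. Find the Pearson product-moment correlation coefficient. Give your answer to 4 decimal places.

0.6319

S_xy = nΣxy − ΣxΣy = 6·268 − 41·37 = 1608 − 1517 = 91
S_xx = nΣx² − (Σx)² = 6·319 − 41² = 1914 − 1681 = 233
S_yy = nΣy² − (Σy)² = 6·243 − 37² = 1458 − 1369 = 89
r = S_xy / √(S_xx·S_yy) = 91 / √(233·89) = 91 / √20737 = 91 / 144.0035 = 0.6319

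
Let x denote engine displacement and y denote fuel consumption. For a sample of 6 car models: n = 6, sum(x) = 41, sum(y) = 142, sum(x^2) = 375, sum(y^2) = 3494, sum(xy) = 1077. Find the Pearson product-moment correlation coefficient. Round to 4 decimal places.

Numerator: nΣxy − (Σx)(Σy) = 6·1077 − (41)(142) = 640
Denominator: √[(nΣx²−(Σx)²)(nΣy²−(Σy)²)]
  nΣx²−(Σx)² = 6·375 − 1681 = 569;  nΣy²−(Σy)² = 6·3494 − 20164 = 800
  √(569·800) = √455200 = 674.6851
r = 640 / 674.6851 = 0.9486

0.9486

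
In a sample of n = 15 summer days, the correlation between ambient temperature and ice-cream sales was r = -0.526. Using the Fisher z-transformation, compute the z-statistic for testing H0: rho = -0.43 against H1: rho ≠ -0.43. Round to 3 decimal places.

Fisher z: atanh(-0.526) = -0.584599, atanh(-0.43) = -0.459897
z = (z_r − z_0)·√(n−3) = (-0.584599 − (-0.459897))·√12 = -0.124702 · 3.464102 = -0.432

-0.432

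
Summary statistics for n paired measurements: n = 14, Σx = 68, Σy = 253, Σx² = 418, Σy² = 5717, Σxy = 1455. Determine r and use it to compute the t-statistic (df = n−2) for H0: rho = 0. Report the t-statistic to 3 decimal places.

3.529

Numerator: nΣxy − (Σx)(Σy) = 14·1455 − (68)(253) = 3166
Denominator: √[(nΣx²−(Σx)²)(nΣy²−(Σy)²)]
  nΣx²−(Σx)² = 14·418 − 4624 = 1228;  nΣy²−(Σy)² = 14·5717 − 64009 = 16029
  √(1228·16029) = √19683612 = 4436.6217
r = 3166 / 4436.6217 = 0.7136
t = r·√(n−2)/√(1−r²) = 0.7136·√12 / √(1−0.509225) = 2.471983 / 0.700553 = 3.529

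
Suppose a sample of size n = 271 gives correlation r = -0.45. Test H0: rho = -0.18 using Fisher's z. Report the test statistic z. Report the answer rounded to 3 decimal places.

-4.956

Fisher z: atanh(-0.45) = -0.484700, atanh(-0.18) = -0.181983
z = (z_r − z_0)·√(n−3) = (-0.484700 − (-0.181983))·√268 = -0.302717 · 16.370706 = -4.956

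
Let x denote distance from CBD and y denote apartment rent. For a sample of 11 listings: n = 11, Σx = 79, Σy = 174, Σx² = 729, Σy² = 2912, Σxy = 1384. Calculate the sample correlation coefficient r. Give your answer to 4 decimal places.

Numerator: nΣxy − (Σx)(Σy) = 11·1384 − (79)(174) = 1478
Denominator: √[(nΣx²−(Σx)²)(nΣy²−(Σy)²)]
  nΣx²−(Σx)² = 11·729 − 6241 = 1778;  nΣy²−(Σy)² = 11·2912 − 30276 = 1756
  √(1778·1756) = √3122168 = 1766.9658
r = 1478 / 1766.9658 = 0.8365

0.8365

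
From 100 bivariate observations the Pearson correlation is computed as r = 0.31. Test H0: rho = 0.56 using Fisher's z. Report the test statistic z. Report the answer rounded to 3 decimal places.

Fisher z: atanh(0.31) = 0.320545, atanh(0.56) = 0.632833
z = (z_r − z_0)·√(n−3) = (0.320545 − 0.632833)·√97 = -0.312288 · 9.848858 = -3.076

-3.076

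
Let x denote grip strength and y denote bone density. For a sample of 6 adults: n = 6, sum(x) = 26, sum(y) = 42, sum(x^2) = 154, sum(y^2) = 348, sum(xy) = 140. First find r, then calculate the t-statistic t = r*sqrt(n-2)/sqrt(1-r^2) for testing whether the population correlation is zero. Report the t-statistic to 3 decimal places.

-3.883

S_xy = nΣxy − ΣxΣy = 6·140 − 26·42 = 840 − 1092 = -252
S_xx = nΣx² − (Σx)² = 6·154 − 26² = 924 − 676 = 248
S_yy = nΣy² − (Σy)² = 6·348 − 42² = 2088 − 1764 = 324
r = S_xy / √(S_xx·S_yy) = -252 / √(248·324) = -252 / √80352 = -252 / 283.4643 = -0.8890
t = r·√(n−2)/√(1−r²) = -0.8890·√4 / √(1−0.790321) = -1.778000 / 0.457907 = -3.883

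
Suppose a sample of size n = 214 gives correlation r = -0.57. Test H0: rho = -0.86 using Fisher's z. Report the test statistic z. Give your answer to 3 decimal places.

z_r = atanh(-0.57) = -0.647523,  z_0 = atanh(-0.86) = -1.293345
SE = 1/√(n−3) = 1/√211 = 0.068843
z = (z_r − z_0)/SE = (-0.647523 − (-1.293345)) / 0.068843 = 0.645822 / 0.068843 = 9.381

9.381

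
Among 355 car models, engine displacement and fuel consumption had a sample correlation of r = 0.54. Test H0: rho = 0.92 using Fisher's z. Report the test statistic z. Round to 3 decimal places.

-18.478

Fisher z: atanh(0.54) = 0.604156, atanh(0.92) = 1.589027
z = (z_r − z_0)·√(n−3) = (0.604156 − 1.589027)·√352 = -0.984871 · 18.761663 = -18.478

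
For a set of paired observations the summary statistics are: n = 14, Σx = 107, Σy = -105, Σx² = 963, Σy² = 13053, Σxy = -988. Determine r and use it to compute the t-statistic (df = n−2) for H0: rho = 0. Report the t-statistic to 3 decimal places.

Numerator: nΣxy − (Σx)(Σy) = 14·(-988) − (107)(-105) = -2597
Denominator: √[(nΣx²−(Σx)²)(nΣy²−(Σy)²)]
  nΣx²−(Σx)² = 14·963 − 11449 = 2033;  nΣy²−(Σy)² = 14·13053 − 11025 = 171717
  √(2033·171717) = √349100661 = 18684.2356
r = -2597 / 18684.2356 = -0.1390
t = r·√(n−2)/√(1−r²) = -0.1390·√12 / √(1−0.019321) = -0.481510 / 0.990292 = -0.486

-0.486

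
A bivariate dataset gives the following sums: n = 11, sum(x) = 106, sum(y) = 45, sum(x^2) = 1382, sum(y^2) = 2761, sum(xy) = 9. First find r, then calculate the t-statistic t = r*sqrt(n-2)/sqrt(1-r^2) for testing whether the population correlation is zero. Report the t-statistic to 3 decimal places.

-1.472

S_xy = nΣxy − ΣxΣy = 11·9 − 106·45 = 99 − 4770 = -4671
S_xx = nΣx² − (Σx)² = 11·1382 − 106² = 15202 − 11236 = 3966
S_yy = nΣy² − (Σy)² = 11·2761 − 45² = 30371 − 2025 = 28346
r = S_xy / √(S_xx·S_yy) = -4671 / √(3966·28346) = -4671 / √112420236 = -4671 / 10602.8409 = -0.4405
t = r·√(n−2)/√(1−r²) = -0.4405·√9 / √(1−0.194040) = -1.321500 / 0.897753 = -1.472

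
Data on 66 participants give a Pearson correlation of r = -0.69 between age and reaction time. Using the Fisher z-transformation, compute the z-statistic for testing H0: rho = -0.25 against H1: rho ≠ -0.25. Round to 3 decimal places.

Fisher z: atanh(-0.69) = -0.847956, atanh(-0.25) = -0.255413
z = (z_r − z_0)·√(n−3) = (-0.847956 − (-0.255413))·√63 = -0.592543 · 7.937254 = -4.703

-4.703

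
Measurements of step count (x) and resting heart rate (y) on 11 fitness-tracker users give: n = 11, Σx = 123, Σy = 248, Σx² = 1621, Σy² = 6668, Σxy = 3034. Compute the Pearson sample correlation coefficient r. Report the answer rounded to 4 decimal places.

0.5073

S_xy = nΣxy − ΣxΣy = 11·3034 − 123·248 = 33374 − 30504 = 2870
S_xx = nΣx² − (Σx)² = 11·1621 − 123² = 17831 − 15129 = 2702
S_yy = nΣy² − (Σy)² = 11·6668 − 248² = 73348 − 61504 = 11844
r = S_xy / √(S_xx·S_yy) = 2870 / √(2702·11844) = 2870 / √32002488 = 2870 / 5657.0742 = 0.5073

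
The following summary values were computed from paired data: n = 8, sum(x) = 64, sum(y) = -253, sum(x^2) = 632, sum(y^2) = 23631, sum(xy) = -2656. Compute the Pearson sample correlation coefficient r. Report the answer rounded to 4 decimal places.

-0.4615

Numerator: nΣxy − (Σx)(Σy) = 8·(-2656) − (64)(-253) = -5056
Denominator: √[(nΣx²−(Σx)²)(nΣy²−(Σy)²)]
  nΣx²−(Σx)² = 8·632 − 4096 = 960;  nΣy²−(Σy)² = 8·23631 − 64009 = 125039
  √(960·125039) = √120037440 = 10956.1599
r = -5056 / 10956.1599 = -0.4615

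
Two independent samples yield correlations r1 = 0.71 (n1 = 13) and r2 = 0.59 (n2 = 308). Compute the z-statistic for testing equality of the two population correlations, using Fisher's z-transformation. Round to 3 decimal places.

0.652

Fisher z-transforms: z1 = atanh(0.71) = 0.887184, z2 = atanh(0.59) = 0.677666; difference d = 0.209518
Var(d) = 1/10 + 1/305 = 0.1000000 + 0.0032787 = 0.1032787
z = d/√Var(d) = 0.209518 / √0.1032787 = 0.209518 / 0.321370 = 0.652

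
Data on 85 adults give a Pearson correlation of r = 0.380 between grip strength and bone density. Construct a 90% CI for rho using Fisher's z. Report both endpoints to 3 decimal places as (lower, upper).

Fisher z: z_r = atanh(r) = ½·ln((1+0.380)/(1−0.380)) = 0.400060
SE(z) = 1/√(n−3) = 1/√82 = 0.110432
90% ⇒ z* = 1.645; margin = 1.645·0.110432 = 0.181661
CI on z-scale: (0.218399, 0.581721)
Back-transform: tanh(0.218399) = 0.214992, tanh(0.581721) = 0.523915

(0.215, 0.524)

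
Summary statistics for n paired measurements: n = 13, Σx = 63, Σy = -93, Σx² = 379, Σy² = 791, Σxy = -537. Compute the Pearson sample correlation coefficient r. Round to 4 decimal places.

Numerator: nΣxy − (Σx)(Σy) = 13·(-537) − (63)(-93) = -1122
Denominator: √[(nΣx²−(Σx)²)(nΣy²−(Σy)²)]
  nΣx²−(Σx)² = 13·379 − 3969 = 958;  nΣy²−(Σy)² = 13·791 − 8649 = 1634
  √(958·1634) = √1565372 = 1251.1483
r = -1122 / 1251.1483 = -0.8968

-0.8968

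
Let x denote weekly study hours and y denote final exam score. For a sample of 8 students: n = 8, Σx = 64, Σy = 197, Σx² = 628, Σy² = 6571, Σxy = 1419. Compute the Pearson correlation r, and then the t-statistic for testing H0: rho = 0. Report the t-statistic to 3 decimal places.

S_xy = nΣxy − ΣxΣy = 8·1419 − 64·197 = 11352 − 12608 = -1256
S_xx = nΣx² − (Σx)² = 8·628 − 64² = 5024 − 4096 = 928
S_yy = nΣy² − (Σy)² = 8·6571 − 197² = 52568 − 38809 = 13759
r = S_xy / √(S_xx·S_yy) = -1256 / √(928·13759) = -1256 / √12768352 = -1256 / 3573.2831 = -0.3515
t = r·√(n−2)/√(1−r²) = -0.3515·√6 / √(1−0.123552) = -0.860996 / 0.936188 = -0.920

-0.920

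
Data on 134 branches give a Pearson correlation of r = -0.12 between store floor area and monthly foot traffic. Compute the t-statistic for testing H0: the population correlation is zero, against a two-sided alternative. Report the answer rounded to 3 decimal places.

1 − r² = 1 − 0.0144 = 0.9856;  √(1−r²) = 0.992774
√(n−2) = √132 = 11.489125
t = r·√(n−2)/√(1−r²) = -0.12 · 11.489125 / 0.992774 = -1.389

-1.389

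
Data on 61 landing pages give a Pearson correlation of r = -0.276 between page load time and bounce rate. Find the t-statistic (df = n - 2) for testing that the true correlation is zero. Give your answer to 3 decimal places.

1 − r² = 1 − 0.076176 = 0.923824;  √(1−r²) = 0.961158
√(n−2) = √59 = 7.681146
t = r·√(n−2)/√(1−r²) = -0.276 · 7.681146 / 0.961158 = -2.206

-2.206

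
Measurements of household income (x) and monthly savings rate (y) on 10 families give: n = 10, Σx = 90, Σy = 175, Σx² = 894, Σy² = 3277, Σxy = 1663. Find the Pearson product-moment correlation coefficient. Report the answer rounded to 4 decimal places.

0.6556

Numerator: nΣxy − (Σx)(Σy) = 10·1663 − (90)(175) = 880
Denominator: √[(nΣx²−(Σx)²)(nΣy²−(Σy)²)]
  nΣx²−(Σx)² = 10·894 − 8100 = 840;  nΣy²−(Σy)² = 10·3277 − 30625 = 2145
  √(840·2145) = √1801800 = 1342.3114
r = 880 / 1342.3114 = 0.6556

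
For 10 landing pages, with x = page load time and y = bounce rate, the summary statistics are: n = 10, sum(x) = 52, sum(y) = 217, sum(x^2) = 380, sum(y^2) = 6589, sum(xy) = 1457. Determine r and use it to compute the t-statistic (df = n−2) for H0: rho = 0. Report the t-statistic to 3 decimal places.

S_xy = nΣxy − ΣxΣy = 10·1457 − 52·217 = 14570 − 11284 = 3286
S_xx = nΣx² − (Σx)² = 10·380 − 52² = 3800 − 2704 = 1096
S_yy = nΣy² − (Σy)² = 10·6589 − 217² = 65890 − 47089 = 18801
r = S_xy / √(S_xx·S_yy) = 3286 / √(1096·18801) = 3286 / √20605896 = 3286 / 4539.3718 = 0.7239
t = r·√(n−2)/√(1−r²) = 0.7239·√8 / √(1−0.524031) = 2.047498 / 0.689905 = 2.968

2.968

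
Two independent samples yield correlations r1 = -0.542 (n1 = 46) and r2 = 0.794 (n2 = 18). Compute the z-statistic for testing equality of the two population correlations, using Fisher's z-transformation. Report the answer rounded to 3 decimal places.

Fisher z-transforms: z1 = atanh(-0.542) = -0.606983, z2 = atanh(0.794) = 1.082163; difference d = -1.689146
Var(d) = 1/43 + 1/15 = 0.0232558 + 0.0666667 = 0.0899225
z = d/√Var(d) = -1.689146 / √0.0899225 = -1.689146 / 0.299871 = -5.633

-5.633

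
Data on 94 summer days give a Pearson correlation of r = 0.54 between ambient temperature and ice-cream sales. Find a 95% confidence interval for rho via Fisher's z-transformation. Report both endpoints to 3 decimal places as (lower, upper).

z_r = atanh(0.54) = 0.604156;  SE = 1/√(n−3) = 1/√91 = 0.104828
z-limits: 0.604156 ± 1.960·0.104828 = 0.604156 ± 0.205463 = [0.398693, 0.809619]
ρ-limits: (tanh 0.398693, tanh 0.809619) = (0.379, 0.669)

(0.379, 0.669)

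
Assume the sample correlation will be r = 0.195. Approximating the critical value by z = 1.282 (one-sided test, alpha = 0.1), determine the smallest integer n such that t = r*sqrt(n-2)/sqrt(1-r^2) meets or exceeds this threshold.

44

Need r·√(n−2)/√(1−r²) ≥ 1.282
√(n−2) ≥ 1.282·√(1−0.038025) / 0.195 = 1.282·0.980803 / 0.195 = 6.4482
n−2 ≥ 41.5793  ⇒  n ≥ 43.5793
Smallest integer n = 44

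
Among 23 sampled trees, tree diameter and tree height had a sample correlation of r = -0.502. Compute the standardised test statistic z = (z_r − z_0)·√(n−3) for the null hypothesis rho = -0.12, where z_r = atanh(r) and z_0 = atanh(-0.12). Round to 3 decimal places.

-1.929

z_r = atanh(-0.502) = -0.551976,  z_0 = atanh(-0.12) = -0.120581
SE = 1/√(n−3) = 1/√20 = 0.223607
z = (z_r − z_0)/SE = (-0.551976 − (-0.120581)) / 0.223607 = -0.431395 / 0.223607 = -1.929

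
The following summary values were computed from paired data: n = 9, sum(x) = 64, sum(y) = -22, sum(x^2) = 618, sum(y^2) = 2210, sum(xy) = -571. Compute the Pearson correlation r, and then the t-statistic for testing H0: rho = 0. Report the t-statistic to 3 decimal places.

S_xy = nΣxy − ΣxΣy = 9·(-571) − 64·(-22) = -5139 − (-1408) = -3731
S_xx = nΣx² − (Σx)² = 9·618 − 64² = 5562 − 4096 = 1466
S_yy = nΣy² − (Σy)² = 9·2210 − (-22)² = 19890 − 484 = 19406
r = S_xy / √(S_xx·S_yy) = -3731 / √(1466·19406) = -3731 / √28449196 = -3731 / 5333.7788 = -0.6995
t = r·√(n−2)/√(1−r²) = -0.6995·√7 / √(1−0.489300) = -1.850703 / 0.714633 = -2.590

-2.590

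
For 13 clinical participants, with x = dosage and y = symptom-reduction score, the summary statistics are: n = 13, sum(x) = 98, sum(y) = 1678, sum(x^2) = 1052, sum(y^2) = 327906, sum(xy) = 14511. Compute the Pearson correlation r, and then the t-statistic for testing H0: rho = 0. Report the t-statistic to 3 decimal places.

1.102

S_xy = nΣxy − ΣxΣy = 13·14511 − 98·1678 = 188643 − 164444 = 24199
S_xx = nΣx² − (Σx)² = 13·1052 − 98² = 13676 − 9604 = 4072
S_yy = nΣy² − (Σy)² = 13·327906 − 1678² = 4262778 − 2815684 = 1447094
r = S_xy / √(S_xx·S_yy) = 24199 / √(4072·1447094) = 24199 / √5892566768 = 24199 / 76763.0560 = 0.3152
t = r·√(n−2)/√(1−r²) = 0.3152·√11 / √(1−0.099351) = 1.045400 / 0.949025 = 1.102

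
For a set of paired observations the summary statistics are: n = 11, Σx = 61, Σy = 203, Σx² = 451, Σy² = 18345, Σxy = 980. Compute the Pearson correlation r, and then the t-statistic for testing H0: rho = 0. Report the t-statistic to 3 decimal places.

-0.343

Numerator: nΣxy − (Σx)(Σy) = 11·980 − (61)(203) = -1603
Denominator: √[(nΣx²−(Σx)²)(nΣy²−(Σy)²)]
  nΣx²−(Σx)² = 11·451 − 3721 = 1240;  nΣy²−(Σy)² = 11·18345 − 41209 = 160586
  √(1240·160586) = √199126640 = 14111.2239
r = -1603 / 14111.2239 = -0.1136
t = r·√(n−2)/√(1−r²) = -0.1136·√9 / √(1−0.012905) = -0.340800 / 0.993527 = -0.343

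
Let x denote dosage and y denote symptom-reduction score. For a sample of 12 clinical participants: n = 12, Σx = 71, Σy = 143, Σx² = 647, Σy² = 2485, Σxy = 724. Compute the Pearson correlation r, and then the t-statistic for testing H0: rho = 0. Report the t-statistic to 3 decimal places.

-0.958

S_xy = nΣxy − ΣxΣy = 12·724 − 71·143 = 8688 − 10153 = -1465
S_xx = nΣx² − (Σx)² = 12·647 − 71² = 7764 − 5041 = 2723
S_yy = nΣy² − (Σy)² = 12·2485 − 143² = 29820 − 20449 = 9371
r = S_xy / √(S_xx·S_yy) = -1465 / √(2723·9371) = -1465 / √25517233 = -1465 / 5051.4585 = -0.2900
t = r·√(n−2)/√(1−r²) = -0.2900·√10 / √(1−0.084100) = -0.917061 / 0.957027 = -0.958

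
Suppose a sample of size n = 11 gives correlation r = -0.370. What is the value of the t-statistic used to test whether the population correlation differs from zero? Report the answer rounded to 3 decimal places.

1 − r² = 1 − 0.136900 = 0.863100;  √(1−r²) = 0.929032
√(n−2) = √9 = 3.000000
t = r·√(n−2)/√(1−r²) = -0.370 · 3.000000 / 0.929032 = -1.195

-1.195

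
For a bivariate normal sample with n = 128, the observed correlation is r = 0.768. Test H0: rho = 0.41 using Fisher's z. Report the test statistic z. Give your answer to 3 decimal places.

z_r = atanh(0.768) = 1.015433,  z_0 = atanh(0.41) = 0.435611
SE = 1/√(n−3) = 1/√125 = 0.089443
z = (z_r − z_0)/SE = (1.015433 − 0.435611) / 0.089443 = 0.579822 / 0.089443 = 6.483

6.483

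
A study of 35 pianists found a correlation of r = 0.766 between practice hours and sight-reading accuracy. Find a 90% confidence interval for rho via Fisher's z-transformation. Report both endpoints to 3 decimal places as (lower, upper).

Fisher z: z_r = atanh(r) = ½·ln((1+0.766)/(1−0.766)) = 1.010576
SE(z) = 1/√(n−3) = 1/√32 = 0.176777
90% ⇒ z* = 1.645; margin = 1.645·0.176777 = 0.290798
CI on z-scale: (0.719778, 1.301374)
Back-transform: tanh(0.719778) = 0.616772, tanh(1.301374) = 0.862076

(0.617, 0.862)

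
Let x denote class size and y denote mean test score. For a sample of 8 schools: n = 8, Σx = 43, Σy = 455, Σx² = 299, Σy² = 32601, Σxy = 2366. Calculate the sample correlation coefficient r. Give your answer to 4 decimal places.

S_xy = nΣxy − ΣxΣy = 8·2366 − 43·455 = 18928 − 19565 = -637
S_xx = nΣx² − (Σx)² = 8·299 − 43² = 2392 − 1849 = 543
S_yy = nΣy² − (Σy)² = 8·32601 − 455² = 260808 − 207025 = 53783
r = S_xy / √(S_xx·S_yy) = -637 / √(543·53783) = -637 / √29204169 = -637 / 5404.0882 = -0.1179

-0.1179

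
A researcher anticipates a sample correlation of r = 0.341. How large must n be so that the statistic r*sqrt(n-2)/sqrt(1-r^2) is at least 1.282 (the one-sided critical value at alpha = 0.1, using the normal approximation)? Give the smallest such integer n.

r√(n−2)/√(1−r²) ≥ 1.282  ⇔  n−2 ≥ (1.282)²·(1−r²)/r²
(1−r²)/r² = (1−0.116281)/0.116281 = 7.5999
n ≥ 2 + 1.643524·7.5999 = 2 + 12.4906 = 14.4906
⌈14.4906⌉ = 15

15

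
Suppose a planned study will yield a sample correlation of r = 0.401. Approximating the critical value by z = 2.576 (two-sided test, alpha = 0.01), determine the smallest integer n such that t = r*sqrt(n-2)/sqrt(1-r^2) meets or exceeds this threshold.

Need r·√(n−2)/√(1−r²) ≥ 2.576
√(n−2) ≥ 2.576·√(1−0.160801) / 0.401 = 2.576·0.916078 / 0.401 = 5.8848
n−2 ≥ 34.6309  ⇒  n ≥ 36.6309
Smallest integer n = 37

37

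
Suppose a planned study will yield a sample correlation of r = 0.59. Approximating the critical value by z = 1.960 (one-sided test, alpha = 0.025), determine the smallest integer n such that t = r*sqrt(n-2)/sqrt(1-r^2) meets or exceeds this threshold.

Need r·√(n−2)/√(1−r²) ≥ 1.960
√(n−2) ≥ 1.960·√(1−0.3481) / 0.59 = 1.960·0.807403 / 0.59 = 2.6822
n−2 ≥ 7.1942  ⇒  n ≥ 9.1942
Smallest integer n = 10

10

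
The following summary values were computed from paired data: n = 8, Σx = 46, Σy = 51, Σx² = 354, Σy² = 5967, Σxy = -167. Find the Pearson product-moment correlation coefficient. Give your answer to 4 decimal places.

S_xy = nΣxy − ΣxΣy = 8·(-167) − 46·51 = -1336 − 2346 = -3682
S_xx = nΣx² − (Σx)² = 8·354 − 46² = 2832 − 2116 = 716
S_yy = nΣy² − (Σy)² = 8·5967 − 51² = 47736 − 2601 = 45135
r = S_xy / √(S_xx·S_yy) = -3682 / √(716·45135) = -3682 / √32316660 = -3682 / 5684.7744 = -0.6477

-0.6477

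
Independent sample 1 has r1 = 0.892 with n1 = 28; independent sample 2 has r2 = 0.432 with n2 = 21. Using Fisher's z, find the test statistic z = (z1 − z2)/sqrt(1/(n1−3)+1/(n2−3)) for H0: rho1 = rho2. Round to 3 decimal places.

3.136

z1 = atanh(0.892) = 1.431629,  z2 = atanh(0.432) = 0.462353
SE = √(1/(n1−3) + 1/(n2−3)) = √(1/25 + 1/18) = √(0.0400000 + 0.0555556) = √0.0955556 = 0.309121
z = (z1 − z2)/SE = (1.431629 − 0.462353) / 0.309121 = 0.969276 / 0.309121 = 3.136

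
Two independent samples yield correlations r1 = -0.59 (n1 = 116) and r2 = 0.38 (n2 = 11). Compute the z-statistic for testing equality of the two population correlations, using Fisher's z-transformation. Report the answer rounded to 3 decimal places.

-2.946

z1 = atanh(-0.59) = -0.677666,  z2 = atanh(0.38) = 0.400060
SE = √(1/(n1−3) + 1/(n2−3)) = √(1/113 + 1/8) = √(0.0088496 + 0.1250000) = √0.1338496 = 0.365855
z = (z1 − z2)/SE = (-0.677666 − 0.400060) / 0.365855 = -1.077726 / 0.365855 = -2.946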